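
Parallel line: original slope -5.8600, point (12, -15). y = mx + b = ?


Parallel lines have equal slopes.
m2 = -5.8600
b2 = -15 + 5.8600*12 = 55.3200

y = -5.8600x + 55.3200


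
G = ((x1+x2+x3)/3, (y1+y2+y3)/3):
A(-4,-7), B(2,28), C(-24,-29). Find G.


Gx = (-4+2- 24)/3 = -26/3 = -8.6667
Gy = (-7+28- 29)/3 = -8/3 = -2.6667

G = (-8.6667, -2.6667)


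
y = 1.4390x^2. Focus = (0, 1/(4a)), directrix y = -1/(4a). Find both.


a = 1.4390
1/(4a) = 0.1737
Focus = (0, 0.1737)
Directrix: y = -0.1737

Focus = (0, 0.1737), Directrix: y = -0.1737


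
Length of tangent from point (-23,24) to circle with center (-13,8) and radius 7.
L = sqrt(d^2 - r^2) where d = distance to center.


d = sqrt((-23+ 13)^2 + (24-8)^2) = sqrt(100+256) = 18.8680
L = sqrt(356.0000 - 49) = sqrt(307.0000) = 17.5214

17.5214


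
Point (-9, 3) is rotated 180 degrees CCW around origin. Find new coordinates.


cos(180) = -1, sin(180) = 0
x' = -9*(-1) - 3*0 = 9
y' = -9*0 + 3*(-1) = -3

(9, -3)


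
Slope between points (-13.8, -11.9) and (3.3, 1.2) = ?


dy = 1.2 + 11.9 = 13.1
dx = 3.3 + 13.8 = 17.1
m = 13.1/17.1 = 0.7661

m = 0.7661


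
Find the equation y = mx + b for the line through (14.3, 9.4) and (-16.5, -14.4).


m = (-23.8)/(-30.8) = 0.7727
b = y1 - m*x1 = 9.4 - (-23.8*14.3)/(-30.8) = 9.4 - 11.0500 = -1.6500

y = 0.7727x - 1.6500


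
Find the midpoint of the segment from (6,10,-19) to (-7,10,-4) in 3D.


Mx = (6- 7)/2 = -0.5000
My = (10+10)/2 = 10.0000
Mz = (-19- 4)/2 = -11.5000

M = (-0.5000, 10.0000, -11.5000)


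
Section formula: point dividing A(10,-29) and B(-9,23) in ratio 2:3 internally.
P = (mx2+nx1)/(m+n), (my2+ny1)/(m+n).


Px = (2*(-9) + 3*10)/5 = 12/5 = 2.4000
Py = (2*23 + 3*(-29))/5 = -41/5 = -8.2000

P = (2.4000, -8.2000)


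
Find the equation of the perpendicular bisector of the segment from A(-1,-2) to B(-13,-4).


Midpoint = (-7, -3)
Slope of AB = dy/dx = -2/(-12) = 0.1667
Perp slope = -dx/dy = -12/2 = -6.0000
b = My - (perp slope)*Mx = -3 + (-12*(-7))/(-2) = -3 - 42.0000 = -45.0000

y = -6.0000x - 45.0000


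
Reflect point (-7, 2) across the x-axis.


Reflection rule for x-axis: (x, -y)
(-7, 2) -> (-7, -2)

(-7, -2)


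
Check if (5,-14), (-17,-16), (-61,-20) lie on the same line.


5*(-16+ 20) - 17*(-20+ 14) - 61*(-14+ 16)
= 20 + 102 - 122 = 0

Yes, collinear (determinant = 0)


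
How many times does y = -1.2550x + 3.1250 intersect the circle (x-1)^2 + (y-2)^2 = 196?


Substitute y = -1.2550x + 3.1250: (x-1)^2 + (-1.2550x+3.1250-2)^2 = 196
Expand to Ax^2 + Bx + C = 0, where b-k = 1.125
A = 1+m^2 = 2.575025
B = 2(m(b-k) - h) = 2(-1.2550*1.125 - 1) = -4.82375
C = h^2 + (b-k)^2 - r^2 = 1 + 1.265625 - 196 = -193.734375
disc = B^2-4AC = 23.2686 + 1995.4834 = 2018.7520
disc > 0

2 intersection points


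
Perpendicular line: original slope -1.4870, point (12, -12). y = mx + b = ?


Perpendicular slope = -1/m1 = -1/(-1.4870) = 0.6725
b2 = y0 - m2*x0 = -12 + 12/(-1.4870) = -12 - 8.0699 = -20.0699

y = 0.6725x - 20.0699


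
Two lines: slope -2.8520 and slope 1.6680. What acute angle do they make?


m1-m2 = -4.52
1+m1*m2 = -3.757136
tan(theta) = |-4.52/(-3.757136)| = 1.203044
theta = arctan(|-4.52/(-3.757136)|) = 50.2658 degrees (acute angle)

50.2658 degrees


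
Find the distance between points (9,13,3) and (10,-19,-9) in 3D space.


dx=1, dy=-32, dz=-12
d = sqrt(1+1024+144) = sqrt(1169) = 34.1906

34.1906


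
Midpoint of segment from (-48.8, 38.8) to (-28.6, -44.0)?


Mx = (-48.8 - 28.6)/2 = -77.4/2 = -38.7000
My = (38.8 - 44.0)/2 = -5.2/2 = -2.6000

(-38.7000, -2.6000)


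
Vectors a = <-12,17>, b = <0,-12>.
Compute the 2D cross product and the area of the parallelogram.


cross = -12*(-12) - 17*0 = 144 - 0 = 144
Parallelogram area = |144| = 144

cross = 144, parallelogram area = 144


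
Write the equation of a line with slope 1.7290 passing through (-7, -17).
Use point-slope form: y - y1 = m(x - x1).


y + 17 = 1.7290(x + 7)
y = 1.7290x - 17 - 1.7290*(-7)
y = 1.7290x - 4.8970

y = 1.7290x - 4.8970


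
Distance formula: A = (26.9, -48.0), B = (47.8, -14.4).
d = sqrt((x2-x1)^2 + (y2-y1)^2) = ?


dx = 47.8 - 26.9 = 20.9
dy = -14.4 + 48.0 = 33.6
d = sqrt(436.81 + 1128.96) = sqrt(1565.77) = 39.5698

39.5698


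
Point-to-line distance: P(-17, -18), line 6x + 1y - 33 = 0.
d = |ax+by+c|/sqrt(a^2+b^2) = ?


|6*(-17) + 1*(-18) - 33| = |-153| = 153
sqrt(36 + 1) = sqrt(37) = 6.0828
d = 153/sqrt(37) = 25.1530

25.1530


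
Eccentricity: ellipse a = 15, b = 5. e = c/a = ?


c = sqrt(225-25) = sqrt(200) = 14.1421
e = c/a = sqrt(200)/15 = 0.9428

e = 0.9428


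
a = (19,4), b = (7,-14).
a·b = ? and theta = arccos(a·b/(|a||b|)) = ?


a·b = 19*7 + 4*(-14) = 133 - 56 = 77
|a| = sqrt(361+16) = 19.4165
|b| = sqrt(49+196) = 15.6525
cos(theta) = 77/(sqrt(377)*sqrt(245)) = 77/sqrt(92365) = 0.253359
theta = arccos(77/sqrt(92365)) = 75.3236 degrees

a·b = 77, theta = 75.3236 deg


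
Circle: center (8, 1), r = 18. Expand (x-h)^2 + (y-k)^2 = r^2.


(x-8)^2 + (y-1)^2 = 18^2
D = -2h = -16, E = -2k = -2
F = h^2+k^2-r^2 = 64+1-324 = -259

x^2 + y^2 - 16x - 2y - 259 = 0


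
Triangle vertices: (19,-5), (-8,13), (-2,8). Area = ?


19*(13-8) = 95
-8*(8+ 5) = -104
-2*(-5-13) = 36
sum = 27
Area = |27|/2 = 13.5000

13.5000 sq units


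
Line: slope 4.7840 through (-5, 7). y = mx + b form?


y - 7 = 4.7840(x + 5)
y = 4.7840x + 7 - 4.7840*(-5)
y = 4.7840x + 30.9200

y = 4.7840x + 30.9200


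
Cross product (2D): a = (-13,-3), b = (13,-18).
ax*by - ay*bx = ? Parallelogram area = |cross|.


cross = -13*(-18) + 3*13 = 234 + 39 = 273
Parallelogram area = |273| = 273

cross = 273, parallelogram area = 273


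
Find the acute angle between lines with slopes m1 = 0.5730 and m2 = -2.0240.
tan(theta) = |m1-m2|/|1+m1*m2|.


m1-m2 = 2.597
1+m1*m2 = -0.159752
tan(theta) = |2.597/(-0.159752)| = 16.256447
theta = arctan(|2.597/(-0.159752)|) = 86.4799 degrees (acute angle)

86.4799 degrees


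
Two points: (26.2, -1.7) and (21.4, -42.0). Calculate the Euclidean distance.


dx = 21.4 - 26.2 = -4.8
dy = -42.0 + 1.7 = -40.3
d = sqrt(23.04 + 1624.09) = sqrt(1647.13) = 40.5848

40.5848


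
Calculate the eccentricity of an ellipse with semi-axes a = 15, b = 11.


c = sqrt(225-121) = sqrt(104) = 10.1980
e = c/a = sqrt(104)/15 = 0.6799

e = 0.6799


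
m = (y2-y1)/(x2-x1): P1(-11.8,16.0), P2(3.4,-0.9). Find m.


dy = -0.9 - 16.0 = -16.9
dx = 3.4 + 11.8 = 15.2
m = -16.9/15.2 = -1.1118

m = -1.1118


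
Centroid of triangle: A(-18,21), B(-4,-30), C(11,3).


Gx = (-18- 4+11)/3 = -11/3 = -3.6667
Gy = (21- 30+3)/3 = -6/3 = -2.0000

G = (-3.6667, -2.0000)


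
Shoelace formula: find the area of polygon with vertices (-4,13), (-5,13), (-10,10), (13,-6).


sum(xi*y_{i+1}) = -4*13 - 5*10 - 10*(-6) + 13*13 = 127
sum(yi*x_{i+1}) = 13*(-5) + 13*(-10) + 10*13 - 6*(-4) = -41
Area = |127 + 41|/2 = 168/2 = 84.0000

84.0000 sq units


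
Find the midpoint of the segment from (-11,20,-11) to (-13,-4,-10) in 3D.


Mx = (-11- 13)/2 = -12.0000
My = (20- 4)/2 = 8.0000
Mz = (-11- 10)/2 = -10.5000

M = (-12.0000, 8.0000, -10.5000)


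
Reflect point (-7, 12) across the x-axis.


Reflection rule for x-axis: (x, -y)
(-7, 12) -> (-7, -12)

(-7, -12)


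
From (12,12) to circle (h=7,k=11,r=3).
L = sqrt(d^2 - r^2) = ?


d = sqrt((12-7)^2 + (12-11)^2) = sqrt(25+1) = 5.0990
L = sqrt(26.0000 - 9) = sqrt(17.0000) = 4.1231

4.1231


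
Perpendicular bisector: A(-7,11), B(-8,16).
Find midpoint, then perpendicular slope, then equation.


Midpoint = (-7.5, 13.5)
Slope of AB = dy/dx = 5/(-1) = -5.0000
Perp slope = -dx/dy = 1/5 = 0.2000
b = My - (perp slope)*Mx = 13.5 + (-1*(-7.5))/5 = 13.5 + 1.5000 = 15.0000

y = 0.2000x + 15.0000


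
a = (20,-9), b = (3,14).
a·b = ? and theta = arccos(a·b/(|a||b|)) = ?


a·b = 20*3 - 9*14 = 60 - 126 = -66
|a| = sqrt(400+81) = 21.9317
|b| = sqrt(9+196) = 14.3178
cos(theta) = -66/(sqrt(481)*sqrt(205)) = -66/sqrt(98605) = -0.210181
theta = arccos(-66/sqrt(98605)) = 102.1330 degrees

a·b = -66, theta = 102.1330 deg


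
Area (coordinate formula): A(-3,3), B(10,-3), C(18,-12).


-3*(-3+ 12) = -27
10*(-12-3) = -150
18*(3+ 3) = 108
sum = -69
Area = |-69|/2 = 34.5000

34.5000 sq units


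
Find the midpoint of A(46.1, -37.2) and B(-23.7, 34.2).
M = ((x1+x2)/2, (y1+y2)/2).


Mx = (46.1 - 23.7)/2 = 22.4/2 = 11.2000
My = (-37.2 + 34.2)/2 = -3.0/2 = -1.5000

(11.2000, -1.5000)


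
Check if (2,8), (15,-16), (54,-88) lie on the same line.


2*(-16+ 88) + 15*(-88-8) + 54*(8+ 16)
= 144 - 1440 + 1296 = 0

Yes, collinear (determinant = 0)


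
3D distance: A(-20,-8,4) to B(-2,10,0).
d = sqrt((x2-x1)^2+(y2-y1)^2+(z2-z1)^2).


dx=18, dy=18, dz=-4
d = sqrt(324+324+16) = sqrt(664) = 25.7682

25.7682


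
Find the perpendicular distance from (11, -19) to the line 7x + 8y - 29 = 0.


|7*11 + 8*(-19) - 29| = |-104| = 104
sqrt(49 + 64) = sqrt(113) = 10.6301
d = 104/sqrt(113) = 9.7835

9.7835


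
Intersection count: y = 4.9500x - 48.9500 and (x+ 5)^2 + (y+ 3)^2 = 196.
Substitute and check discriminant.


Substitute y = 4.9500x - 48.9500: (x+ 5)^2 + (4.9500x- 48.9500+ 3)^2 = 196
Expand to Ax^2 + Bx + C = 0, where b-k = -45.95
A = 1+m^2 = 25.5025
B = 2(m(b-k) - h) = 2(4.9500*(-45.95) + 5) = -444.905
C = h^2 + (b-k)^2 - r^2 = 25 + 2111.4025 - 196 = 1940.4025
disc = B^2-4AC = 197940.4590 - 197940.4590 = 0
disc = 0

1 intersection point (tangent)


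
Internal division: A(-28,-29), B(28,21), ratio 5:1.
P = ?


Px = (5*28 + 1*(-28))/6 = 112/6 = 18.6667
Py = (5*21 + 1*(-29))/6 = 76/6 = 12.6667

P = (18.6667, 12.6667)


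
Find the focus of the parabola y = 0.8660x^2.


a = 0.8660
4a = 3.4640
focus = (0, 1/3.4640) = (0, 0.2887)

Focus = (0, 0.2887)


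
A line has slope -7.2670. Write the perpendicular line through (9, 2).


Perpendicular slope = -1/m1 = -1/(-7.2670) = 0.1376
b2 = y0 - m2*x0 = 2 + 9/(-7.2670) = 2 - 1.2385 = 0.7615

y = 0.1376x + 0.7615


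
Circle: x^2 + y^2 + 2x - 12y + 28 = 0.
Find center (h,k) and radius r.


h = -D/2 = -2/2 = -1
k = -E/2 = 12/2 = 6
r^2 = h^2 + k^2 - F = 1 + 36 - 28 = 9
r = 3

Center (-1, 6), radius = 3


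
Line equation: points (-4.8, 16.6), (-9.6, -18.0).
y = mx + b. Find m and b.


m = (-34.6)/(-4.8) = 7.2083
b = y1 - m*x1 = 16.6 - (-34.6*(-4.8))/(-4.8) = 16.6 + 34.6000 = 51.2000

y = 7.2083x + 51.2000


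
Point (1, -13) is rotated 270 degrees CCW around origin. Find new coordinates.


cos(270) = 0, sin(270) = -1
x' = 1*0 + 13*(-1) = -13
y' = 1*(-1) - 13*0 = -1

(-13, -1)


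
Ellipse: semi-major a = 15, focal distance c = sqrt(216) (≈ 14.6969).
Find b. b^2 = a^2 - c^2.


b^2 = 15^2 - (sqrt(216))^2 = 225 - 216 = 9
b = sqrt(9) = 3

b = 3


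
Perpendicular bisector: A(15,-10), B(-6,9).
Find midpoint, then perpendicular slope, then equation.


Midpoint = (4.5, -0.5)
Slope of AB = dy/dx = 19/(-21) = -0.9048
Perp slope = -dx/dy = 21/19 = 1.1053
b = My - (perp slope)*Mx = -0.5 + (-21*4.5)/19 = -0.5 - 4.9737 = -5.4737

y = 1.1053x - 5.4737


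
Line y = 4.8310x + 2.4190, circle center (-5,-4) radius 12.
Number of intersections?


Substitute y = 4.8310x + 2.4190: (x+ 5)^2 + (4.8310x+2.4190+ 4)^2 = 144
Expand to Ax^2 + Bx + C = 0, where b-k = 6.419
A = 1+m^2 = 24.338561
B = 2(m(b-k) - h) = 2(4.8310*6.419 + 5) = 72.020378
C = h^2 + (b-k)^2 - r^2 = 25 + 41.203561 - 144 = -77.796439
disc = B^2-4AC = 5186.9348 + 7573.8135 = 12760.7483
disc > 0

2 intersection points


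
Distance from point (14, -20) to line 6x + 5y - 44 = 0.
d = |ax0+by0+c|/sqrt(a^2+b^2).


|6*14 + 5*(-20) - 44| = |-60| = 60
sqrt(36 + 25) = sqrt(61) = 7.8102
d = 60/sqrt(61) = 7.6822

7.6822


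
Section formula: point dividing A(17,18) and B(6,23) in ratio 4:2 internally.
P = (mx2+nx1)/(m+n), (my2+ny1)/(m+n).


Px = (4*6 + 2*17)/6 = 58/6 = 9.6667
Py = (4*23 + 2*18)/6 = 128/6 = 21.3333

P = (9.6667, 21.3333)


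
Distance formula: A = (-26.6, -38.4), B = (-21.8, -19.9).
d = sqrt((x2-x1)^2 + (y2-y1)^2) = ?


dx = -21.8 + 26.6 = 4.8
dy = -19.9 + 38.4 = 18.5
d = sqrt(23.04 + 342.25) = sqrt(365.29) = 19.1126

19.1126


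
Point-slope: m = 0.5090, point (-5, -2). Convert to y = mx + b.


y + 2 = 0.5090(x + 5)
y = 0.5090x - 2 - 0.5090*(-5)
y = 0.5090x + 0.5450

y = 0.5090x + 0.5450


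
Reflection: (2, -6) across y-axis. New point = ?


Reflection rule for y-axis: (-x, y)
(2, -6) -> (-2, -6)

(-2, -6)


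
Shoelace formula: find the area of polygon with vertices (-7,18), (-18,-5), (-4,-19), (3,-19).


sum(xi*y_{i+1}) = -7*(-5) - 18*(-19) - 4*(-19) + 3*18 = 507
sum(yi*x_{i+1}) = 18*(-18) - 5*(-4) - 19*3 - 19*(-7) = -228
Area = |507 + 228|/2 = 735/2 = 367.5000

367.5000 sq units


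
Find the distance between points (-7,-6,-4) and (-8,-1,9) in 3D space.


dx=-1, dy=5, dz=13
d = sqrt(1+25+169) = sqrt(195) = 13.9642

13.9642


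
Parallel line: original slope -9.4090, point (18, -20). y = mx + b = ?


Parallel lines have equal slopes.
m2 = -9.4090
b2 = -20 + 9.4090*18 = 149.3620

y = -9.4090x + 149.3620


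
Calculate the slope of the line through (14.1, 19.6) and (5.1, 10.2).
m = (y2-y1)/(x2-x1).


dy = 10.2 - 19.6 = -9.4
dx = 5.1 - 14.1 = -9.0
m = -9.4/(-9.0) = 1.0444

m = 1.0444


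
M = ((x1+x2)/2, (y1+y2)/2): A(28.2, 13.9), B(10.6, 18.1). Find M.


Mx = (28.2 + 10.6)/2 = 38.8/2 = 19.4000
My = (13.9 + 18.1)/2 = 32.0/2 = 16.0000

(19.4000, 16.0000)


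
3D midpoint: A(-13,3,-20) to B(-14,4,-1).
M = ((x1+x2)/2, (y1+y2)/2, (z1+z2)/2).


Mx = (-13- 14)/2 = -13.5000
My = (3+4)/2 = 3.5000
Mz = (-20- 1)/2 = -10.5000

M = (-13.5000, 3.5000, -10.5000)


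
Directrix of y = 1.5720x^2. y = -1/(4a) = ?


a = 1.5720
1/(4a) = 0.1590
directrix: y = -0.1590 = -0.1590

y = -0.1590


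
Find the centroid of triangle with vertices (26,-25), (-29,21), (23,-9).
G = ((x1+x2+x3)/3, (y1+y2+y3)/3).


Gx = (26- 29+23)/3 = 20/3 = 6.6667
Gy = (-25+21- 9)/3 = -13/3 = -4.3333

G = (6.6667, -4.3333)


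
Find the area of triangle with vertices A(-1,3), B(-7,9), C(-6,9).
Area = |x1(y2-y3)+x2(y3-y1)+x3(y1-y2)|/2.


-1*(9-9) = 0
-7*(9-3) = -42
-6*(3-9) = 36
sum = -6
Area = |-6|/2 = 3.0000

3.0000 sq units


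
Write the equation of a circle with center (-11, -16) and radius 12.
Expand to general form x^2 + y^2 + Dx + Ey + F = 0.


(x+ 11)^2 + (y+ 16)^2 = 12^2
D = -2h = 22, E = -2k = 32
F = h^2+k^2-r^2 = 121+256-144 = 233

x^2 + y^2 + 22x + 32y + 233 = 0


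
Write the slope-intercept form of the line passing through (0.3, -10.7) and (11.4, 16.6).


m = (27.3)/(11.1) = 2.4595
b = y1 - m*x1 = -10.7 - (27.3*0.3)/(11.1) = -10.7 - 0.7378 = -11.4378

y = 2.4595x - 11.4378


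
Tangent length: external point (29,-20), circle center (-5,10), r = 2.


d = sqrt((29+ 5)^2 + (-20-10)^2) = sqrt(1156+900) = 45.3431
L = sqrt(2056.0000 - 4) = sqrt(2052.0000) = 45.2990

45.2990


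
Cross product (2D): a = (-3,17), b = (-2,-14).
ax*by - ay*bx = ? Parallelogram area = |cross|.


cross = -3*(-14) - 17*(-2) = 42 + 34 = 76
Parallelogram area = |76| = 76

cross = 76, parallelogram area = 76


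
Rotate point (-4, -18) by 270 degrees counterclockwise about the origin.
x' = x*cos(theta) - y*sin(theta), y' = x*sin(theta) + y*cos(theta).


cos(270) = 0, sin(270) = -1
x' = -4*0 + 18*(-1) = -18
y' = -4*(-1) - 18*0 = 4

(-18, 4)


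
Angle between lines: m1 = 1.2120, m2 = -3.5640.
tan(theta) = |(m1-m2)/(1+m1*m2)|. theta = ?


m1-m2 = 4.776
1+m1*m2 = -3.319568
tan(theta) = |4.776/(-3.319568)| = 1.438741
theta = arctan(|4.776/(-3.319568)|) = 55.1987 degrees (acute angle)

55.1987 degrees


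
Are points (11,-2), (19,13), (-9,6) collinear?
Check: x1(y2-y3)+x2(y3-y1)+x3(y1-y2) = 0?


11*(13-6) + 19*(6+ 2) - 9*(-2-13)
= 77 + 152 + 135 = 364

No, not collinear (determinant = 364)


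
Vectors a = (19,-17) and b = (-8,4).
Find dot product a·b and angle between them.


a·b = 19*(-8) - 17*4 = -152 - 68 = -220
|a| = sqrt(361+289) = 25.4951
|b| = sqrt(64+16) = 8.9443
cos(theta) = -220/(sqrt(650)*sqrt(80)) = -220/sqrt(52000) = -0.964764
theta = arccos(-220/sqrt(52000)) = 164.7449 degrees

a·b = -220, theta = 164.7449 deg


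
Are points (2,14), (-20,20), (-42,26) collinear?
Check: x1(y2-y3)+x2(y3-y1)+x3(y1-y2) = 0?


2*(20-26) - 20*(26-14) - 42*(14-20)
= -12 - 240 + 252 = 0

Yes, collinear (determinant = 0)


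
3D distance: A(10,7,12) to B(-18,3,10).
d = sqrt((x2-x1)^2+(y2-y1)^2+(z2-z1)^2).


dx=-28, dy=-4, dz=-2
d = sqrt(784+16+4) = sqrt(804) = 28.3549

28.3549


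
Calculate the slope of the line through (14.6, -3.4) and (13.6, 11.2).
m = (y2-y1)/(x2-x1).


dy = 11.2 + 3.4 = 14.6
dx = 13.6 - 14.6 = -1.0
m = 14.6/(-1.0) = -14.6000

m = -14.6000


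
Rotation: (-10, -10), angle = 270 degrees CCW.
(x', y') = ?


cos(270) = 0, sin(270) = -1
x' = -10*0 + 10*(-1) = -10
y' = -10*(-1) - 10*0 = 10

(-10, 10)


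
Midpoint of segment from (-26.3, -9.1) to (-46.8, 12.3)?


Mx = (-26.3 - 46.8)/2 = -73.1/2 = -36.5500
My = (-9.1 + 12.3)/2 = 3.2/2 = 1.6000

(-36.5500, 1.6000)


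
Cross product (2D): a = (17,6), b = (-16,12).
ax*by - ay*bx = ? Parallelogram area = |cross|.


cross = 17*12 - 6*(-16) = 204 + 96 = 300
Parallelogram area = |300| = 300

cross = 300, parallelogram area = 300


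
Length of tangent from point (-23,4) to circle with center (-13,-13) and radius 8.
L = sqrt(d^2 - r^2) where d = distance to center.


d = sqrt((-23+ 13)^2 + (4+ 13)^2) = sqrt(100+289) = 19.7231
L = sqrt(389.0000 - 64) = sqrt(325.0000) = 18.0278

18.0278


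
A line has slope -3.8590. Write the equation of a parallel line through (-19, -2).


Parallel lines have equal slopes.
m2 = -3.8590
b2 = -2 + 3.8590*(-19) = -75.3210

y = -3.8590x - 75.3210


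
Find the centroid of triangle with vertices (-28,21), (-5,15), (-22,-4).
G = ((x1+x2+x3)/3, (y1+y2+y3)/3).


Gx = (-28- 5- 22)/3 = -55/3 = -18.3333
Gy = (21+15- 4)/3 = 32/3 = 10.6667

G = (-18.3333, 10.6667)


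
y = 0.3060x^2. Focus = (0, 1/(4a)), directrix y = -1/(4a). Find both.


a = 0.3060
1/(4a) = 0.8170
Focus = (0, 0.8170)
Directrix: y = -0.8170

Focus = (0, 0.8170), Directrix: y = -0.8170


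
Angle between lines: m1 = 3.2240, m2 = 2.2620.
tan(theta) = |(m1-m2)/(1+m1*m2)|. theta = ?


m1-m2 = 0.962
1+m1*m2 = 8.292688
tan(theta) = |0.962/8.292688| = 0.116006
theta = arctan(|0.962/8.292688|) = 6.6171 degrees (acute angle)

6.6171 degrees


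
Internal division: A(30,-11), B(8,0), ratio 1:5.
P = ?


Px = (1*8 + 5*30)/6 = 158/6 = 26.3333
Py = (1*0 + 5*(-11))/6 = -55/6 = -9.1667

P = (26.3333, -9.1667)


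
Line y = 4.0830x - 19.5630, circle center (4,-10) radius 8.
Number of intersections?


Substitute y = 4.0830x - 19.5630: (x-4)^2 + (4.0830x- 19.5630+ 10)^2 = 64
Expand to Ax^2 + Bx + C = 0, where b-k = -9.563
A = 1+m^2 = 17.670889
B = 2(m(b-k) - h) = 2(4.0830*(-9.563) - 4) = -86.091458
C = h^2 + (b-k)^2 - r^2 = 16 + 91.450969 - 64 = 43.450969
disc = B^2-4AC = 7411.7391 - 3071.2690 = 4340.4701
disc > 0

2 intersection points


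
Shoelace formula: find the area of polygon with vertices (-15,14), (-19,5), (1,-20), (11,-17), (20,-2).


sum(xi*y_{i+1}) = -15*5 - 19*(-20) + 1*(-17) + 11*(-2) + 20*14 = 546
sum(yi*x_{i+1}) = 14*(-19) + 5*1 - 20*11 - 17*20 - 2*(-15) = -791
Area = |546 + 791|/2 = 1337/2 = 668.5000

668.5000 sq units


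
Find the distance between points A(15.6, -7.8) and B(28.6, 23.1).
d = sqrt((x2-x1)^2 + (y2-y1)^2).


dx = 28.6 - 15.6 = 13
dy = 23.1 + 7.8 = 30.9
d = sqrt(169 + 954.81) = sqrt(1123.81) = 33.5233

33.5233


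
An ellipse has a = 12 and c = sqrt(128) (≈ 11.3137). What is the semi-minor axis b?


b^2 = 12^2 - (sqrt(128))^2 = 144 - 128 = 16
b = sqrt(16) = 4

b = 4


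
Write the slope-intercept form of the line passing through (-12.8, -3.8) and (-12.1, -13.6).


m = (-9.8)/(0.7) = -14.0000
b = y1 - m*x1 = -3.8 - (-9.8*(-12.8))/(0.7) = -3.8 - 179.2000 = -183.0000

y = -14.0000x - 183.0000


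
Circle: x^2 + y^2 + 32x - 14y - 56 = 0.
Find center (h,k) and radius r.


h = -D/2 = -32/2 = -16
k = -E/2 = 14/2 = 7
r^2 = h^2 + k^2 - F = 256 + 49 + 56 = 361
r = 19

Center (-16, 7), radius = 19


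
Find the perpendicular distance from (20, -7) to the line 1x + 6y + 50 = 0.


|1*20 + 6*(-7) + 50| = |28| = 28
sqrt(1 + 36) = sqrt(37) = 6.0828
d = 28/sqrt(37) = 4.6032

4.6032


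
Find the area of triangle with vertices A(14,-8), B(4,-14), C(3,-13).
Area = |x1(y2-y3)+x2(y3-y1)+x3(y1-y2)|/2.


14*(-14+ 13) = -14
4*(-13+ 8) = -20
3*(-8+ 14) = 18
sum = -16
Area = |-16|/2 = 8.0000

8.0000 sq units


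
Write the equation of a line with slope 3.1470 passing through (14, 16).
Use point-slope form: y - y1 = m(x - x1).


y - 16 = 3.1470(x - 14)
y = 3.1470x + 16 - 3.1470*14
y = 3.1470x - 28.0580

y = 3.1470x - 28.0580


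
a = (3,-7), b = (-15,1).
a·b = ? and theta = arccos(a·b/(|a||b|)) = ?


a·b = 3*(-15) - 7*1 = -45 - 7 = -52
|a| = sqrt(9+49) = 7.6158
|b| = sqrt(225+1) = 15.0333
cos(theta) = -52/(sqrt(58)*sqrt(226)) = -52/sqrt(13108) = -0.454187
theta = arccos(-52/sqrt(13108)) = 117.0127 degrees

a·b = -52, theta = 117.0127 deg


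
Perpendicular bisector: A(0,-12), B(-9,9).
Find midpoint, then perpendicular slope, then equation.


Midpoint = (-4.5, -1.5)
Slope of AB = dy/dx = 21/(-9) = -2.3333
Perp slope = -dx/dy = 9/21 = 0.4286
b = My - (perp slope)*Mx = -1.5 + (-9*(-4.5))/21 = -1.5 + 1.9286 = 0.4286

y = 0.4286x + 0.4286


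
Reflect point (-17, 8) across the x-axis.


Reflection rule for x-axis: (x, -y)
(-17, 8) -> (-17, -8)

(-17, -8)


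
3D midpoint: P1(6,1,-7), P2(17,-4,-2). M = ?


Mx = (6+17)/2 = 11.5000
My = (1- 4)/2 = -1.5000
Mz = (-7- 2)/2 = -4.5000

M = (11.5000, -1.5000, -4.5000)


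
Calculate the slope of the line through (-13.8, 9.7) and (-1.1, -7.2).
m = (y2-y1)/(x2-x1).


dy = -7.2 - 9.7 = -16.9
dx = -1.1 + 13.8 = 12.7
m = -16.9/12.7 = -1.3307

m = -1.3307


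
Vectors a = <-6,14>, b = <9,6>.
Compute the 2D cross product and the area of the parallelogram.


cross = -6*6 - 14*9 = -36 - 126 = -162
Parallelogram area = |-162| = 162

cross = -162, parallelogram area = 162


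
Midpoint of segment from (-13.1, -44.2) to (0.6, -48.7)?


Mx = (-13.1 + 0.6)/2 = -12.5/2 = -6.2500
My = (-44.2 - 48.7)/2 = -92.9/2 = -46.4500

(-6.2500, -46.4500)


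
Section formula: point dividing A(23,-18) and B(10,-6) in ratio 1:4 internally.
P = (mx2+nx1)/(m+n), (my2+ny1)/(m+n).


Px = (1*10 + 4*23)/5 = 102/5 = 20.4000
Py = (1*(-6) + 4*(-18))/5 = -78/5 = -15.6000

P = (20.4000, -15.6000)


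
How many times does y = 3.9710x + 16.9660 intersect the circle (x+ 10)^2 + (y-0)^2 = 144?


Substitute y = 3.9710x + 16.9660: (x+ 10)^2 + (3.9710x+16.9660-0)^2 = 144
Expand to Ax^2 + Bx + C = 0, where b-k = 16.966
A = 1+m^2 = 16.768841
B = 2(m(b-k) - h) = 2(3.9710*16.966 + 10) = 154.743972
C = h^2 + (b-k)^2 - r^2 = 100 + 287.845156 - 144 = 243.845156
disc = B^2-4AC = 23945.6969 - 16356.0026 = 7589.6943
disc > 0

2 intersection points


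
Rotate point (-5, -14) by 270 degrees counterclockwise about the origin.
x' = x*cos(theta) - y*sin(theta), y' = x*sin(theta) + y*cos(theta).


cos(270) = 0, sin(270) = -1
x' = -5*0 + 14*(-1) = -14
y' = -5*(-1) - 14*0 = 5

(-14, 5)


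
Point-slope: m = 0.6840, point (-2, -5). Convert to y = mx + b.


y + 5 = 0.6840(x + 2)
y = 0.6840x - 5 - 0.6840*(-2)
y = 0.6840x - 3.6320

y = 0.6840x - 3.6320


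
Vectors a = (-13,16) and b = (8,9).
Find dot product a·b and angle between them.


a·b = -13*8 + 16*9 = -104 + 144 = 40
|a| = sqrt(169+256) = 20.6155
|b| = sqrt(64+81) = 12.0416
cos(theta) = 40/(sqrt(425)*sqrt(145)) = 40/sqrt(61625) = 0.161132
theta = arccos(40/sqrt(61625)) = 80.7274 degrees

a·b = 40, theta = 80.7274 deg


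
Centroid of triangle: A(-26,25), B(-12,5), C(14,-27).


Gx = (-26- 12+14)/3 = -24/3 = -8.0000
Gy = (25+5- 27)/3 = 3/3 = 1.0000

G = (-8.0000, 1.0000)


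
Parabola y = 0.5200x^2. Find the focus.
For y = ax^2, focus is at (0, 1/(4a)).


a = 0.5200
4a = 2.0800
focus = (0, 1/2.0800) = (0, 0.4808)

Focus = (0, 0.4808)


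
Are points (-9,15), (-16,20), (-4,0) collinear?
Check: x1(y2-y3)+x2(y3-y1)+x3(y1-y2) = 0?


-9*(20-0) - 16*(0-15) - 4*(15-20)
= -180 + 240 + 20 = 80

No, not collinear (determinant = 80)


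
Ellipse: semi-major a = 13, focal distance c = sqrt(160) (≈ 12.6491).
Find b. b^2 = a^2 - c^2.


b^2 = 13^2 - (sqrt(160))^2 = 169 - 160 = 9
b = sqrt(9) = 3

b = 3


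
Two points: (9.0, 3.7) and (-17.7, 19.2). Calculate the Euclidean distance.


dx = -17.7 - 9.0 = -26.7
dy = 19.2 - 3.7 = 15.5
d = sqrt(712.89 + 240.25) = sqrt(953.14) = 30.8730

30.8730


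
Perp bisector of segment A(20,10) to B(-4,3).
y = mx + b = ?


Midpoint = (8, 6.5)
Slope of AB = dy/dx = -7/(-24) = 0.2917
Perp slope = -dx/dy = -24/7 = -3.4286
b = My - (perp slope)*Mx = 6.5 + (-24*8)/(-7) = 6.5 + 27.4286 = 33.9286

y = -3.4286x + 33.9286


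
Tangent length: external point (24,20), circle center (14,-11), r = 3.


d = sqrt((24-14)^2 + (20+ 11)^2) = sqrt(100+961) = 32.5730
L = sqrt(1061.0000 - 9) = sqrt(1052.0000) = 32.4345

32.4345


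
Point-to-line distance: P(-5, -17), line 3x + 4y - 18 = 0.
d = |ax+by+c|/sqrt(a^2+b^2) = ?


|3*(-5) + 4*(-17) - 18| = |-101| = 101
sqrt(9 + 16) = sqrt(25) = 5.0000
d = 101/sqrt(25) = 20.2000

20.2000


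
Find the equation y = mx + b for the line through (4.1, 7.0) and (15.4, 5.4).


m = (-1.6)/(11.3) = -0.1416
b = y1 - m*x1 = 7.0 - (-1.6*4.1)/(11.3) = 7.0 + 0.5805 = 7.5805

y = -0.1416x + 7.5805


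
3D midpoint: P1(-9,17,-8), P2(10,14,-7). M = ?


Mx = (-9+10)/2 = 0.5000
My = (17+14)/2 = 15.5000
Mz = (-8- 7)/2 = -7.5000

M = (0.5000, 15.5000, -7.5000)


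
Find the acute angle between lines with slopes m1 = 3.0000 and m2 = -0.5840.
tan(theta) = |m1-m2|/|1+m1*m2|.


m1-m2 = 3.584
1+m1*m2 = -0.752
tan(theta) = |3.584/(-0.752)| = 4.765957
theta = arctan(|3.584/(-0.752)|) = 78.1500 degrees (acute angle)

78.1500 degrees


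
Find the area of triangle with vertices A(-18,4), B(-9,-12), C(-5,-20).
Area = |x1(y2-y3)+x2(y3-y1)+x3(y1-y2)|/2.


-18*(-12+ 20) = -144
-9*(-20-4) = 216
-5*(4+ 12) = -80
sum = -8
Area = |-8|/2 = 4.0000

4.0000 sq units


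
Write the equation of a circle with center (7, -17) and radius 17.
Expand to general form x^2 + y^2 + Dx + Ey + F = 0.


(x-7)^2 + (y+ 17)^2 = 17^2
D = -2h = -14, E = -2k = 34
F = h^2+k^2-r^2 = 49+289-289 = 49

x^2 + y^2 - 14x + 34y + 49 = 0


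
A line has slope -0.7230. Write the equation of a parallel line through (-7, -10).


Parallel lines have equal slopes.
m2 = -0.7230
b2 = -10 + 0.7230*(-7) = -15.0610

y = -0.7230x - 15.0610


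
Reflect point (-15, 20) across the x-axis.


Reflection rule for x-axis: (x, -y)
(-15, 20) -> (-15, -20)

(-15, -20)


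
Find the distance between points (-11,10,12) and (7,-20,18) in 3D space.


dx=18, dy=-30, dz=6
d = sqrt(324+900+36) = sqrt(1260) = 35.4965

35.4965


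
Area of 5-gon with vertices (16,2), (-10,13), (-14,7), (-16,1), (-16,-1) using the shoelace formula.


sum(xi*y_{i+1}) = 16*13 - 10*7 - 14*1 - 16*(-1) - 16*2 = 108
sum(yi*x_{i+1}) = 2*(-10) + 13*(-14) + 7*(-16) + 1*(-16) - 1*16 = -346
Area = |108 + 346|/2 = 454/2 = 227.0000

227.0000 sq units


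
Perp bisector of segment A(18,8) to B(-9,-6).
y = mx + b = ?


Midpoint = (4.5, 1)
Slope of AB = dy/dx = -14/(-27) = 0.5185
Perp slope = -dx/dy = -27/14 = -1.9286
b = My - (perp slope)*Mx = 1 + (-27*4.5)/(-14) = 1 + 8.6786 = 9.6786

y = -1.9286x + 9.6786


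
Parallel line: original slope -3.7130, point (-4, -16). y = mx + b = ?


Parallel lines have equal slopes.
m2 = -3.7130
b2 = -16 + 3.7130*(-4) = -30.8520

y = -3.7130x - 30.8520


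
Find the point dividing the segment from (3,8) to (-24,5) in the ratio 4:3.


Px = (4*(-24) + 3*3)/7 = -87/7 = -12.4286
Py = (4*5 + 3*8)/7 = 44/7 = 6.2857

P = (-12.4286, 6.2857)


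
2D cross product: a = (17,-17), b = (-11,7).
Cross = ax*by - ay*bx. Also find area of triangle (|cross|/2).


cross = 17*7 + 17*(-11) = 119 - 187 = -68
Triangle area = |-68|/2 = 68/2 = 34.0000

cross = -68, triangle area = 34.0000


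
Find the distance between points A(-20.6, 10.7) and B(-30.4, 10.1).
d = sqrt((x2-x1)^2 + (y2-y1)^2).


dx = -30.4 + 20.6 = -9.8
dy = 10.1 - 10.7 = -0.6
d = sqrt(96.04 + 0.36) = sqrt(96.4) = 9.8184

9.8184


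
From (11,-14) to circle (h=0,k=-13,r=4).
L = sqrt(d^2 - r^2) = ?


d = sqrt((11-0)^2 + (-14+ 13)^2) = sqrt(121+1) = 11.0454
L = sqrt(122.0000 - 16) = sqrt(106.0000) = 10.2956

10.2956


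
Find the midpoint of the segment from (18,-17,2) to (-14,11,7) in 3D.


Mx = (18- 14)/2 = 2.0000
My = (-17+11)/2 = -3.0000
Mz = (2+7)/2 = 4.5000

M = (2.0000, -3.0000, 4.5000)


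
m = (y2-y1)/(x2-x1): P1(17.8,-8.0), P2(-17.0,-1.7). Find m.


dy = -1.7 + 8.0 = 6.3
dx = -17.0 - 17.8 = -34.8
m = 6.3/(-34.8) = -0.1810

m = -0.1810


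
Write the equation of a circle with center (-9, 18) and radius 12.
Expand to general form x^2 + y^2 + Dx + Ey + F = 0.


(x+ 9)^2 + (y-18)^2 = 12^2
D = -2h = 18, E = -2k = -36
F = h^2+k^2-r^2 = 81+324-144 = 261

x^2 + y^2 + 18x - 36y + 261 = 0


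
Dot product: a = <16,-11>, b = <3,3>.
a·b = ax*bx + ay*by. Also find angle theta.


a·b = 16*3 - 11*3 = 48 - 33 = 15
|a| = sqrt(256+121) = 19.4165
|b| = sqrt(9+9) = 4.2426
cos(theta) = 15/(sqrt(377)*sqrt(18)) = 15/sqrt(6786) = 0.182089
theta = arccos(15/sqrt(6786)) = 79.5085 degrees

a·b = 15, theta = 79.5085 deg


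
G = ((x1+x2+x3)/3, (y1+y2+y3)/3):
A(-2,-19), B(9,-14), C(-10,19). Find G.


Gx = (-2+9- 10)/3 = -3/3 = -1.0000
Gy = (-19- 14+19)/3 = -14/3 = -4.6667

G = (-1.0000, -4.6667)


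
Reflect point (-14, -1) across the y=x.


Reflection rule for y=x: (y, x)
(-14, -1) -> (-1, -14)

(-1, -14)


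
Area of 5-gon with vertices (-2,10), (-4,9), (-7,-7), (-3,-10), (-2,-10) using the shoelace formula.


sum(xi*y_{i+1}) = -2*9 - 4*(-7) - 7*(-10) - 3*(-10) - 2*10 = 90
sum(yi*x_{i+1}) = 10*(-4) + 9*(-7) - 7*(-3) - 10*(-2) - 10*(-2) = -42
Area = |90 + 42|/2 = 132/2 = 66.0000

66.0000 sq units


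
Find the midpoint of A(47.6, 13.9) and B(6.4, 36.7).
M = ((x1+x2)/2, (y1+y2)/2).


Mx = (47.6 + 6.4)/2 = 54.0/2 = 27.0000
My = (13.9 + 36.7)/2 = 50.6/2 = 25.3000

(27.0000, 25.3000)


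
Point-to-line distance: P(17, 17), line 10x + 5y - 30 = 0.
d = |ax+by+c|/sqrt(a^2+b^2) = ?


|10*17 + 5*17 - 30| = |225| = 225
sqrt(100 + 25) = sqrt(125) = 11.1803
d = 225/sqrt(125) = 20.1246

20.1246


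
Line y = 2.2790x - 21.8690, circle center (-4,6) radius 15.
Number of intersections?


Substitute y = 2.2790x - 21.8690: (x+ 4)^2 + (2.2790x- 21.8690-6)^2 = 225
Expand to Ax^2 + Bx + C = 0, where b-k = -27.869
A = 1+m^2 = 6.193841
B = 2(m(b-k) - h) = 2(2.2790*(-27.869) + 4) = -119.026902
C = h^2 + (b-k)^2 - r^2 = 16 + 776.681161 - 225 = 567.681161
disc = B^2-4AC = 14167.4034 - 14064.5074 = 102.8960
disc > 0

2 intersection points


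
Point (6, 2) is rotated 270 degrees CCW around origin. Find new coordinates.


cos(270) = 0, sin(270) = -1
x' = 6*0 - 2*(-1) = 2
y' = 6*(-1) + 2*0 = -6

(2, -6)


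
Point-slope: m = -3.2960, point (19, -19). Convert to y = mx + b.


y + 19 = -3.2960(x - 19)
y = -3.2960x - 19 + 3.2960*19
y = -3.2960x + 43.6240

y = -3.2960x + 43.6240


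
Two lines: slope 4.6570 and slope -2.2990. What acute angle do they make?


m1-m2 = 6.956
1+m1*m2 = -9.706443
tan(theta) = |6.956/(-9.706443)| = 0.716637
theta = arctan(|6.956/(-9.706443)|) = 35.6268 degrees (acute angle)

35.6268 degrees


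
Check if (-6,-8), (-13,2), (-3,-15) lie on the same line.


-6*(2+ 15) - 13*(-15+ 8) - 3*(-8-2)
= -102 + 91 + 30 = 19

No, not collinear (determinant = 19)


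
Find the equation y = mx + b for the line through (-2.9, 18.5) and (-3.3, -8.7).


m = (-27.2)/(-0.4) = 68.0000
b = y1 - m*x1 = 18.5 - (-27.2*(-2.9))/(-0.4) = 18.5 + 197.2000 = 215.7000

y = 68.0000x + 215.7000


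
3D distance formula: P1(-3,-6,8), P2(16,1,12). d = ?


dx=19, dy=7, dz=4
d = sqrt(361+49+16) = sqrt(426) = 20.6398

20.6398


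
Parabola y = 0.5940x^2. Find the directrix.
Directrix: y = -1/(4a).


a = 0.5940
1/(4a) = 0.4209
directrix: y = -0.4209 = -0.4209

y = -0.4209


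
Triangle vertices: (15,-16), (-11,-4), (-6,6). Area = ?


15*(-4-6) = -150
-11*(6+ 16) = -242
-6*(-16+ 4) = 72
sum = -320
Area = |-320|/2 = 160.0000

160.0000 sq units


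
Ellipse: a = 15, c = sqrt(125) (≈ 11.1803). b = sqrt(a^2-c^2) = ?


b^2 = 15^2 - (sqrt(125))^2 = 225 - 125 = 100
b = sqrt(100) = 10

b = 10


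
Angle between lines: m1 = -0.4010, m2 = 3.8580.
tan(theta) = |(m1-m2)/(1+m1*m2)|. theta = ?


m1-m2 = -4.259
1+m1*m2 = -0.547058
tan(theta) = |-4.259/(-0.547058)| = 7.785281
theta = arctan(|-4.259/(-0.547058)|) = 82.6806 degrees (acute angle)

82.6806 degrees


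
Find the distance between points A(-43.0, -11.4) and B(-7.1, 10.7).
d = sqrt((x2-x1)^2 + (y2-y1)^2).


dx = -7.1 + 43.0 = 35.9
dy = 10.7 + 11.4 = 22.1
d = sqrt(1288.81 + 488.41) = sqrt(1777.22) = 42.1571

42.1571


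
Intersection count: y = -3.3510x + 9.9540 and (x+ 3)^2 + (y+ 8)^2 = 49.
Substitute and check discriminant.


Substitute y = -3.3510x + 9.9540: (x+ 3)^2 + (-3.3510x+9.9540+ 8)^2 = 49
Expand to Ax^2 + Bx + C = 0, where b-k = 17.954
A = 1+m^2 = 12.229201
B = 2(m(b-k) - h) = 2(-3.3510*17.954 + 3) = -114.327708
C = h^2 + (b-k)^2 - r^2 = 9 + 322.346116 - 49 = 282.346116
disc = B^2-4AC = 13070.8248 - 13811.4696 = -740.6448
disc < 0

0 intersection points


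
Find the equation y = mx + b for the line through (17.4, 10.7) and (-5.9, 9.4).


m = (-1.3)/(-23.3) = 0.0558
b = y1 - m*x1 = 10.7 - (-1.3*17.4)/(-23.3) = 10.7 - 0.9708 = 9.7292

y = 0.0558x + 9.7292


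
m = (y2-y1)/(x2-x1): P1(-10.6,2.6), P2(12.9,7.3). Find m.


dy = 7.3 - 2.6 = 4.7
dx = 12.9 + 10.6 = 23.5
m = 4.7/23.5 = 0.2000

m = 0.2000


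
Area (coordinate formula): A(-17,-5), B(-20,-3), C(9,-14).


-17*(-3+ 14) = -187
-20*(-14+ 5) = 180
9*(-5+ 3) = -18
sum = -25
Area = |-25|/2 = 12.5000

12.5000 sq units


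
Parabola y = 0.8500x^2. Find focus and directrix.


a = 0.8500
1/(4a) = 0.2941
Focus = (0, 0.2941)
Directrix: y = -0.2941

Focus = (0, 0.2941), Directrix: y = -0.2941


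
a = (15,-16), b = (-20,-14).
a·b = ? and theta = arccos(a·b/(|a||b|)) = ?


a·b = 15*(-20) - 16*(-14) = -300 + 224 = -76
|a| = sqrt(225+256) = 21.9317
|b| = sqrt(400+196) = 24.4131
cos(theta) = -76/(sqrt(481)*sqrt(596)) = -76/sqrt(286676) = -0.141944
theta = arccos(-76/sqrt(286676)) = 98.1604 degrees

a·b = -76, theta = 98.1604 deg


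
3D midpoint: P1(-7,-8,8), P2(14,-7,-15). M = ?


Mx = (-7+14)/2 = 3.5000
My = (-8- 7)/2 = -7.5000
Mz = (8- 15)/2 = -3.5000

M = (3.5000, -7.5000, -3.5000)


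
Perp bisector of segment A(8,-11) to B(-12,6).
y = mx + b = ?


Midpoint = (-2, -2.5)
Slope of AB = dy/dx = 17/(-20) = -0.8500
Perp slope = -dx/dy = 20/17 = 1.1765
b = My - (perp slope)*Mx = -2.5 + (-20*(-2))/17 = -2.5 + 2.3529 = -0.1471

y = 1.1765x - 0.1471


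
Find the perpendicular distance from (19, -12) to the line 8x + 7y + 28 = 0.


|8*19 + 7*(-12) + 28| = |96| = 96
sqrt(64 + 49) = sqrt(113) = 10.6301
d = 96/sqrt(113) = 9.0309

9.0309


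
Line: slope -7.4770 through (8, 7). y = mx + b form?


y - 7 = -7.4770(x - 8)
y = -7.4770x + 7 + 7.4770*8
y = -7.4770x + 66.8160

y = -7.4770x + 66.8160


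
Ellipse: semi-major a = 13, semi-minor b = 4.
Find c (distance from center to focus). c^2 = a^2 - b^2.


c^2 = 13^2 - 4^2 = 169 - 16 = 153
c = sqrt(153) = 12.3693

c = 12.3693


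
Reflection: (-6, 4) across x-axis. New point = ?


Reflection rule for x-axis: (x, -y)
(-6, 4) -> (-6, -4)

(-6, -4)


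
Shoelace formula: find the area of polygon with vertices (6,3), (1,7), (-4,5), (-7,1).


sum(xi*y_{i+1}) = 6*7 + 1*5 - 4*1 - 7*3 = 22
sum(yi*x_{i+1}) = 3*1 + 7*(-4) + 5*(-7) + 1*6 = -54
Area = |22 + 54|/2 = 76/2 = 38.0000

38.0000 sq units


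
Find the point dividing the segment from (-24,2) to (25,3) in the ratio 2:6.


Px = (2*25 + 6*(-24))/8 = -94/8 = -11.7500
Py = (2*3 + 6*2)/8 = 18/8 = 2.2500

P = (-11.7500, 2.2500)


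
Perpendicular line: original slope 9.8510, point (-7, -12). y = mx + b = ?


Perpendicular slope = -1/m1 = -1/9.8510 = -0.1015
b2 = y0 - m2*x0 = -12 - 7/9.8510 = -12 - 0.7106 = -12.7106

y = -0.1015x - 12.7106


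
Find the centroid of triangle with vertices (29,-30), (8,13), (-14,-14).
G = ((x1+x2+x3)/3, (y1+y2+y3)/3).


Gx = (29+8- 14)/3 = 23/3 = 7.6667
Gy = (-30+13- 14)/3 = -31/3 = -10.3333

G = (7.6667, -10.3333)


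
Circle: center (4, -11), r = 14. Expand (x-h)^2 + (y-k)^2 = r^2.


(x-4)^2 + (y+ 11)^2 = 14^2
D = -2h = -8, E = -2k = 22
F = h^2+k^2-r^2 = 16+121-196 = -59

x^2 + y^2 - 8x + 22y - 59 = 0


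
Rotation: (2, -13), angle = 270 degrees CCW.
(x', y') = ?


cos(270) = 0, sin(270) = -1
x' = 2*0 + 13*(-1) = -13
y' = 2*(-1) - 13*0 = -2

(-13, -2)


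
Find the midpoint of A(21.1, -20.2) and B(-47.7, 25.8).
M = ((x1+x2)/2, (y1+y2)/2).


Mx = (21.1 - 47.7)/2 = -26.6/2 = -13.3000
My = (-20.2 + 25.8)/2 = 5.6/2 = 2.8000

(-13.3000, 2.8000)


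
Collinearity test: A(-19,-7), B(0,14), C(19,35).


-19*(14-35) + 0*(35+ 7) + 19*(-7-14)
= 399 + 0 - 399 = 0

Yes, collinear (determinant = 0)


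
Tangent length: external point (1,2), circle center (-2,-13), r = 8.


d = sqrt((1+ 2)^2 + (2+ 13)^2) = sqrt(9+225) = 15.2971
L = sqrt(234.0000 - 64) = sqrt(170.0000) = 13.0384

13.0384


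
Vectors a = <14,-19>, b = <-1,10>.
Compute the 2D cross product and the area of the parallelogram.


cross = 14*10 + 19*(-1) = 140 - 19 = 121
Parallelogram area = |121| = 121

cross = 121, parallelogram area = 121


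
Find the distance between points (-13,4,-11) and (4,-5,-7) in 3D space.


dx=17, dy=-9, dz=4
d = sqrt(289+81+16) = sqrt(386) = 19.6469

19.6469


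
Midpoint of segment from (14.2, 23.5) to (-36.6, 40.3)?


Mx = (14.2 - 36.6)/2 = -22.4/2 = -11.2000
My = (23.5 + 40.3)/2 = 63.8/2 = 31.9000

(-11.2000, 31.9000)


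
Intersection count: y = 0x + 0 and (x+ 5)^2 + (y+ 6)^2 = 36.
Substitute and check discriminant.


Substitute y = 0x + 0: (x+ 5)^2 + (0x+0+ 6)^2 = 36
Expand to Ax^2 + Bx + C = 0, where b-k = 6
A = 1+m^2 = 1
B = 2(m(b-k) - h) = 2(0*6 + 5) = 10
C = h^2 + (b-k)^2 - r^2 = 25 + 36 - 36 = 25
disc = B^2-4AC = 100.0000 - 100.0000 = 0
disc = 0

1 intersection point (tangent)


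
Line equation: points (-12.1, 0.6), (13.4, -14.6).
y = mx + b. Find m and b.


m = (-15.2)/(25.5) = -0.5961
b = y1 - m*x1 = 0.6 - (-15.2*(-12.1))/(25.5) = 0.6 - 7.2125 = -6.6125

y = -0.5961x - 6.6125


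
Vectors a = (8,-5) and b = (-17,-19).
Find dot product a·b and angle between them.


a·b = 8*(-17) - 5*(-19) = -136 + 95 = -41
|a| = sqrt(64+25) = 9.4340
|b| = sqrt(289+361) = 25.4951
cos(theta) = -41/(sqrt(89)*sqrt(650)) = -41/sqrt(57850) = -0.170464
theta = arccos(-41/sqrt(57850)) = 99.8148 degrees

a·b = -41, theta = 99.8148 deg


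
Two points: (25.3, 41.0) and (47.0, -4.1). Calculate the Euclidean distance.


dx = 47.0 - 25.3 = 21.7
dy = -4.1 - 41.0 = -45.1
d = sqrt(470.89 + 2034.01) = sqrt(2504.9) = 50.0490

50.0490


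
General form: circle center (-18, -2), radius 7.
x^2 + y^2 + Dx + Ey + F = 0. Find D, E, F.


(x+ 18)^2 + (y+ 2)^2 = 7^2
D = -2h = 36, E = -2k = 4
F = h^2+k^2-r^2 = 324+4-49 = 279

D = 36, E = 4, F = 279


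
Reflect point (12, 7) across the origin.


Reflection rule for origin: (-x, -y)
(12, 7) -> (-12, -7)

(-12, -7)


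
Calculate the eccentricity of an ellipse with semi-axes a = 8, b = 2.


c = sqrt(64-4) = sqrt(60) = 7.7460
e = c/a = sqrt(60)/8 = 0.9682

e = 0.9682
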